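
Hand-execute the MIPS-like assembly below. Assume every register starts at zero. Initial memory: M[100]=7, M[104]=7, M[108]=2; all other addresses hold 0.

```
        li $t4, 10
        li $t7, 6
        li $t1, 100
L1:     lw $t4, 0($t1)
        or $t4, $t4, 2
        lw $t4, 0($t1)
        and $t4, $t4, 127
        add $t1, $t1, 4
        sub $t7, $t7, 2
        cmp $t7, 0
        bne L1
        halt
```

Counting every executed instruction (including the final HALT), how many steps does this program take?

$t4=10
$t7=6
$t1=100
$t4=M[100]=7
$t4=7|2=7
$t4=M[100]=7
$t4=7&127=7
$t1=100+4=104
$t7=6-2=4
cmp $t7, 0  (cmp 4,0)
bne L1: taken
$t4=M[104]=7
$t4=7|2=7
$t4=M[104]=7
$t4=7&127=7
$t1=104+4=108
$t7=4-2=2
cmp $t7, 0  (cmp 2,0)
bne L1: taken
$t4=M[108]=2
$t4=2|2=2
$t4=M[108]=2
$t4=2&127=2
$t1=108+4=112
$t7=2-2=0
cmp $t7, 0  (cmp 0,0)
bne L1: not taken
halt.
Total executed instructions: 28.

28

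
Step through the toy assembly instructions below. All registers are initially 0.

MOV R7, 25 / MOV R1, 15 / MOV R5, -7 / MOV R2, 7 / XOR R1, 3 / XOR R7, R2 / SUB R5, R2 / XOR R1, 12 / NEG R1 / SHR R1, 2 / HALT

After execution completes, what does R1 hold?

MOV R7, 25 → R7=25
MOV R1, 15 → R1=15
MOV R5, -7 → R5=-7
MOV R2, 7 → R2=7
XOR R1, 3 → R1=15^3=12
XOR R7, R2 → R7=25^7=30
SUB R5, R2 → R5=(-7)-7=-14
XOR R1, 12 → R1=12^12=0
NEG R1 → R1=-(0)=0
SHR R1, 2 → R1=0>>2=0
halt.

0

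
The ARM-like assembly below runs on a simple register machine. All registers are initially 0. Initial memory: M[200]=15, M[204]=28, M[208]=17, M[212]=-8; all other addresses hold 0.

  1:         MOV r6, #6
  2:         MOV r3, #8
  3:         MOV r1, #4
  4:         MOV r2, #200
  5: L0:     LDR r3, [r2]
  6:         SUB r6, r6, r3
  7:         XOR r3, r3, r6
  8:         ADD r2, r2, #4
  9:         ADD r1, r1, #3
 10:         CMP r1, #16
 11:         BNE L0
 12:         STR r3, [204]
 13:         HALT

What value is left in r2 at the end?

216

MOV r6, #6 → r6=6
MOV r3, #8 → r3=8
MOV r1, #4 → r1=4
MOV r2, #200 → r2=200
LDR r3, [r2] → r3=M[200]=15
SUB r6, r6, r3 → r6=6-15=-9
XOR r3, r3, r6 → r3=15^(-9)=-8
ADD r2, r2, #4 → r2=200+4=204
ADD r1, r1, #3 → r1=4+3=7
CMP r1, #16  (cmp 7,16)
BNE L0: taken
LDR r3, [r2] → r3=M[204]=28
SUB r6, r6, r3 → r6=(-9)-28=-37
XOR r3, r3, r6 → r3=28^(-37)=-57
ADD r2, r2, #4 → r2=204+4=208
ADD r1, r1, #3 → r1=7+3=10
CMP r1, #16  (cmp 10,16)
BNE L0: taken
LDR r3, [r2] → r3=M[208]=17
SUB r6, r6, r3 → r6=(-37)-17=-54
XOR r3, r3, r6 → r3=17^(-54)=-37
ADD r2, r2, #4 → r2=208+4=212
ADD r1, r1, #3 → r1=10+3=13
CMP r1, #16  (cmp 13,16)
BNE L0: taken
LDR r3, [r2] → r3=M[212]=-8
SUB r6, r6, r3 → r6=(-54)-(-8)=-46
XOR r3, r3, r6 → r3=(-8)^(-46)=42
ADD r2, r2, #4 → r2=212+4=216
ADD r1, r1, #3 → r1=13+3=16
CMP r1, #16  (cmp 16,16)
BNE L0: not taken
STR r3, [204] → M[204]=42
halt.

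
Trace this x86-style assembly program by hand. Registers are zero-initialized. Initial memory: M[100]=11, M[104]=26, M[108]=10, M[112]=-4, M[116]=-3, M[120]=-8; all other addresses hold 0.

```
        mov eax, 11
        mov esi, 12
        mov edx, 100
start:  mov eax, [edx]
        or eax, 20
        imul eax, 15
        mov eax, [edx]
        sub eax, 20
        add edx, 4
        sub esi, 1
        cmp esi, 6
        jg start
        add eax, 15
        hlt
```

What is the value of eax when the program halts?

-13

eax=11
esi=12
edx=100
eax=M[100]=11
eax=11|20=31
eax=31*15=465
eax=M[100]=11
eax=11-20=-9
edx=100+4=104
esi=12-1=11
cmp esi, 6  (cmp 11,6)
jg start: taken
eax=M[104]=26
eax=26|20=30
eax=30*15=450
eax=M[104]=26
eax=26-20=6
edx=104+4=108
esi=11-1=10
cmp esi, 6  (cmp 10,6)
jg start: taken
eax=M[108]=10
eax=10|20=30
eax=30*15=450
eax=M[108]=10
eax=10-20=-10
edx=108+4=112
esi=10-1=9
cmp esi, 6  (cmp 9,6)
jg start: taken
eax=M[112]=-4
eax=(-4)|20=-4
eax=(-4)*15=-60
eax=M[112]=-4
eax=(-4)-20=-24
edx=112+4=116
esi=9-1=8
cmp esi, 6  (cmp 8,6)
jg start: taken
eax=M[116]=-3
eax=(-3)|20=-3
eax=(-3)*15=-45
eax=M[116]=-3
eax=(-3)-20=-23
edx=116+4=120
esi=8-1=7
cmp esi, 6  (cmp 7,6)
jg start: taken
eax=M[120]=-8
eax=(-8)|20=-4
eax=(-4)*15=-60
eax=M[120]=-8
eax=(-8)-20=-28
edx=120+4=124
esi=7-1=6
cmp esi, 6  (cmp 6,6)
jg start: not taken
eax=(-28)+15=-13
halt.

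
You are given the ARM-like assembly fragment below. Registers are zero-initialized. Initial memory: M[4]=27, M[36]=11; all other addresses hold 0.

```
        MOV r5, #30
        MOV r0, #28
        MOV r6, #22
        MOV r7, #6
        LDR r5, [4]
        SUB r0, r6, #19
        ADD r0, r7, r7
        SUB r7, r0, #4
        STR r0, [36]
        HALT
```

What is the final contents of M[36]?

r5=30
r0=28
r6=22
r7=6
r5=M[4]=27
r0=22-19=3
r0=6+6=12
r7=12-4=8
STR r0, [36] → M[36]=12
halt.

12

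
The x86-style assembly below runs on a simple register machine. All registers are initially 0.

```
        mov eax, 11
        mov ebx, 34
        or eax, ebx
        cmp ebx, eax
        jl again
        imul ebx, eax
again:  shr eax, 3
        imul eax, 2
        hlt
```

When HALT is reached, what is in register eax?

eax=11
ebx=34
eax=11|34=43
cmp ebx, eax  (cmp 34,43)
jl again: taken
eax=43>>3=5
eax=5*2=10
halt.

10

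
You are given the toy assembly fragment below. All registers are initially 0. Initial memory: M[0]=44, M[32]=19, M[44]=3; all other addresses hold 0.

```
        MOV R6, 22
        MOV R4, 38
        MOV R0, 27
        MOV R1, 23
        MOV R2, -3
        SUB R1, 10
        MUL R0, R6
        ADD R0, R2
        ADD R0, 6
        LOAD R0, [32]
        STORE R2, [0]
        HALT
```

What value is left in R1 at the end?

R6=22
R4=38
R0=27
R1=23
R2=-3
R1=23-10=13
R0=27*22=594
R0=594+(-3)=591
R0=591+6=597
R0=M[32]=19
STORE R2, [0] → M[0]=-3
halt.

13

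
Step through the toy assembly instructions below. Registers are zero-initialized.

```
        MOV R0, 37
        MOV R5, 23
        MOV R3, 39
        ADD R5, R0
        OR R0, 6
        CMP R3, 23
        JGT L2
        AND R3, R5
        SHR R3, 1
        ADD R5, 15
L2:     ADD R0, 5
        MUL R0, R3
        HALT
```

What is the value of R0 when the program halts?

MOV R0, 37 → R0=37
MOV R5, 23 → R5=23
MOV R3, 39 → R3=39
ADD R5, R0 → R5=23+37=60
OR R0, 6 → R0=37|6=39
CMP R3, 23  (cmp 39,23)
JGT L2: taken
ADD R0, 5 → R0=39+5=44
MUL R0, R3 → R0=44*39=1716
halt.

1716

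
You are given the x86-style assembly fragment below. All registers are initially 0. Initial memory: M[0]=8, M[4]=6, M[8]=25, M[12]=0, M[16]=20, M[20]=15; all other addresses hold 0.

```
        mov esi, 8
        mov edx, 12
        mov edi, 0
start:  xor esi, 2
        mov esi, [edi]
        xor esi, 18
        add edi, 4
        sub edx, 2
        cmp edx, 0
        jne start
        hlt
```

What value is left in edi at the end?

after mov esi, 8: esi=8
after mov edx, 12: edx=12
after mov edi, 0: edi=0
after xor esi, 2: esi=8^2=10
after mov esi, [edi]: esi=M[0]=8
after xor esi, 18: esi=8^18=26
after add edi, 4: edi=0+4=4
after sub edx, 2: edx=12-2=10
cmp edx, 0  (cmp 10,0)
jne start: taken
after xor esi, 2: esi=26^2=24
after mov esi, [edi]: esi=M[4]=6
after xor esi, 18: esi=6^18=20
after add edi, 4: edi=4+4=8
after sub edx, 2: edx=10-2=8
cmp edx, 0  (cmp 8,0)
jne start: taken
after xor esi, 2: esi=20^2=22
after mov esi, [edi]: esi=M[8]=25
after xor esi, 18: esi=25^18=11
after add edi, 4: edi=8+4=12
after sub edx, 2: edx=8-2=6
cmp edx, 0  (cmp 6,0)
jne start: taken
after xor esi, 2: esi=11^2=9
after mov esi, [edi]: esi=M[12]=0
after xor esi, 18: esi=0^18=18
after add edi, 4: edi=12+4=16
after sub edx, 2: edx=6-2=4
cmp edx, 0  (cmp 4,0)
jne start: taken
after xor esi, 2: esi=18^2=16
after mov esi, [edi]: esi=M[16]=20
after xor esi, 18: esi=20^18=6
after add edi, 4: edi=16+4=20
after sub edx, 2: edx=4-2=2
cmp edx, 0  (cmp 2,0)
jne start: taken
after xor esi, 2: esi=6^2=4
after mov esi, [edi]: esi=M[20]=15
after xor esi, 18: esi=15^18=29
after add edi, 4: edi=20+4=24
after sub edx, 2: edx=2-2=0
cmp edx, 0  (cmp 0,0)
jne start: not taken
halt.

24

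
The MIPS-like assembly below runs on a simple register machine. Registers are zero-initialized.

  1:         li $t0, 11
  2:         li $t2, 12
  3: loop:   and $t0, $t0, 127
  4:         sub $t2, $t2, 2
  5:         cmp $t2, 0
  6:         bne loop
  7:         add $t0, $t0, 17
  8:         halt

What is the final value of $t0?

li $t0, 11 → $t0=11
li $t2, 12 → $t2=12
and $t0, $t0, 127 → $t0=11&127=11
sub $t2, $t2, 2 → $t2=12-2=10
cmp $t2, 0  (cmp 10,0)
bne loop: taken
and $t0, $t0, 127 → $t0=11&127=11
sub $t2, $t2, 2 → $t2=10-2=8
cmp $t2, 0  (cmp 8,0)
bne loop: taken
and $t0, $t0, 127 → $t0=11&127=11
sub $t2, $t2, 2 → $t2=8-2=6
cmp $t2, 0  (cmp 6,0)
bne loop: taken
and $t0, $t0, 127 → $t0=11&127=11
sub $t2, $t2, 2 → $t2=6-2=4
cmp $t2, 0  (cmp 4,0)
bne loop: taken
and $t0, $t0, 127 → $t0=11&127=11
sub $t2, $t2, 2 → $t2=4-2=2
cmp $t2, 0  (cmp 2,0)
bne loop: taken
and $t0, $t0, 127 → $t0=11&127=11
sub $t2, $t2, 2 → $t2=2-2=0
cmp $t2, 0  (cmp 0,0)
bne loop: not taken
add $t0, $t0, 17 → $t0=11+17=28
halt.

28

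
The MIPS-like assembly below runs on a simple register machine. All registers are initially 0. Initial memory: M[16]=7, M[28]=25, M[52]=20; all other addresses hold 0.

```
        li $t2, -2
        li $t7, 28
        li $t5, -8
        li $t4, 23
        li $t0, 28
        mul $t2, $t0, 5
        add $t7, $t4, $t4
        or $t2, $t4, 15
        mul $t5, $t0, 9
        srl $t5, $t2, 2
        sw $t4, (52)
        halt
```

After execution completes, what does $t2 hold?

li $t2, -2 → $t2=-2
li $t7, 28 → $t7=28
li $t5, -8 → $t5=-8
li $t4, 23 → $t4=23
li $t0, 28 → $t0=28
mul $t2, $t0, 5 → $t2=28*5=140
add $t7, $t4, $t4 → $t7=23+23=46
or $t2, $t4, 15 → $t2=23|15=31
mul $t5, $t0, 9 → $t5=28*9=252
srl $t5, $t2, 2 → $t5=31>>2=7
sw $t4, (52) → M[52]=23
halt.

31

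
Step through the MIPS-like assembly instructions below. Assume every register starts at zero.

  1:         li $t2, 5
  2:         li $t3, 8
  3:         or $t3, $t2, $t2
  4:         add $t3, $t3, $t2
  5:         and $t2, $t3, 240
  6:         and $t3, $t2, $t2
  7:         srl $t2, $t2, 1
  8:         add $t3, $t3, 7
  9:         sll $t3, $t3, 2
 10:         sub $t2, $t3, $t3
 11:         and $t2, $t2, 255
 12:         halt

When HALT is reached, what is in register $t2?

0

after li $t2, 5: $t2=5
after li $t3, 8: $t3=8
after or $t3, $t2, $t2: $t3=5|5=5
after add $t3, $t3, $t2: $t3=5+5=10
after and $t2, $t3, 240: $t2=10&240=0
after and $t3, $t2, $t2: $t3=0&0=0
after srl $t2, $t2, 1: $t2=0>>1=0
after add $t3, $t3, 7: $t3=0+7=7
after sll $t3, $t3, 2: $t3=7<<2=28
after sub $t2, $t3, $t3: $t2=28-28=0
after and $t2, $t2, 255: $t2=0&255=0
halt.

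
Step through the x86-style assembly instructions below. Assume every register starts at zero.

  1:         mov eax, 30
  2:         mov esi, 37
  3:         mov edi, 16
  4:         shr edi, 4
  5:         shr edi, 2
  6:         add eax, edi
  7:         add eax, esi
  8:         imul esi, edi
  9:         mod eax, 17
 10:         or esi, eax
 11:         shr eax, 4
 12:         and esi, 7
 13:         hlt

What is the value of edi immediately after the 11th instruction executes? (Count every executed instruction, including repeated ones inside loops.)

mov eax, 30 → eax=30
mov esi, 37 → esi=37
mov edi, 16 → edi=16
shr edi, 4 → edi=16>>4=1
shr edi, 2 → edi=1>>2=0
add eax, edi → eax=30+0=30
add eax, esi → eax=30+37=67
imul esi, edi → esi=37*0=0
mod eax, 17 → eax=67%17=16
or esi, eax → esi=0|16=16
shr eax, 4 → eax=16>>4=1
After step 11: edi = 0.

0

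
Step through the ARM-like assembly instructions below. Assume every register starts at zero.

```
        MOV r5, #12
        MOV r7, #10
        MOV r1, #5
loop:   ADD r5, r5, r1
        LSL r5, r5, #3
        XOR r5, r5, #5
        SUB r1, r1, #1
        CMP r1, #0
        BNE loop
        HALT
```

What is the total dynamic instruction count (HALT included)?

r5=12
r7=10
r1=5
r5=12+5=17
r5=17<<3=136
r5=136^5=141
r1=5-1=4
CMP r1, #0  (cmp 4,0)
BNE loop: taken
r5=141+4=145
r5=145<<3=1160
r5=1160^5=1165
r1=4-1=3
CMP r1, #0  (cmp 3,0)
BNE loop: taken
r5=1165+3=1168
r5=1168<<3=9344
r5=9344^5=9349
r1=3-1=2
CMP r1, #0  (cmp 2,0)
BNE loop: taken
r5=9349+2=9351
r5=9351<<3=74808
r5=74808^5=74813
r1=2-1=1
CMP r1, #0  (cmp 1,0)
BNE loop: taken
r5=74813+1=74814
r5=74814<<3=598512
r5=598512^5=598517
r1=1-1=0
CMP r1, #0  (cmp 0,0)
BNE loop: not taken
halt.
Total executed instructions: 34.

34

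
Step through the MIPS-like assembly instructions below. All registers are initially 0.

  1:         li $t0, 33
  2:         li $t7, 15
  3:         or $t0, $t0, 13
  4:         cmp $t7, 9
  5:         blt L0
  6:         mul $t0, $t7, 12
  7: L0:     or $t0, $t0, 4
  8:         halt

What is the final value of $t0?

180

$t0=33
$t7=15
$t0=33|13=45
cmp $t7, 9  (cmp 15,9)
blt L0: not taken
$t0=15*12=180
$t0=180|4=180
halt.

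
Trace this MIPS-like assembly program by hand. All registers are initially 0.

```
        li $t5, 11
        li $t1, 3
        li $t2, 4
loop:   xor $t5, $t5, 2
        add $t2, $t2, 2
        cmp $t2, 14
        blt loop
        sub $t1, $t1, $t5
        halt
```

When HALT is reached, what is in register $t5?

li $t5, 11 → $t5=11
li $t1, 3 → $t1=3
li $t2, 4 → $t2=4
xor $t5, $t5, 2 → $t5=11^2=9
add $t2, $t2, 2 → $t2=4+2=6
cmp $t2, 14  (cmp 6,14)
blt loop: taken
xor $t5, $t5, 2 → $t5=9^2=11
add $t2, $t2, 2 → $t2=6+2=8
cmp $t2, 14  (cmp 8,14)
blt loop: taken
xor $t5, $t5, 2 → $t5=11^2=9
add $t2, $t2, 2 → $t2=8+2=10
cmp $t2, 14  (cmp 10,14)
blt loop: taken
xor $t5, $t5, 2 → $t5=9^2=11
add $t2, $t2, 2 → $t2=10+2=12
cmp $t2, 14  (cmp 12,14)
blt loop: taken
xor $t5, $t5, 2 → $t5=11^2=9
add $t2, $t2, 2 → $t2=12+2=14
cmp $t2, 14  (cmp 14,14)
blt loop: not taken
sub $t1, $t1, $t5 → $t1=3-9=-6
halt.

9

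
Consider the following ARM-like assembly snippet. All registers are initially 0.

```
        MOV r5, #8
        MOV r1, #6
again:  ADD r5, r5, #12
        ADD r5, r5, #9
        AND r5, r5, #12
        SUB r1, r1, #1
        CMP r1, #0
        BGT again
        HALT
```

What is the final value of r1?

0

r5=8
r1=6
r5=8+12=20
r5=20+9=29
r5=29&12=12
r1=6-1=5
CMP r1, #0  (cmp 5,0)
BGT again: taken
r5=12+12=24
r5=24+9=33
r5=33&12=0
r1=5-1=4
CMP r1, #0  (cmp 4,0)
BGT again: taken
r5=0+12=12
r5=12+9=21
r5=21&12=4
r1=4-1=3
CMP r1, #0  (cmp 3,0)
BGT again: taken
r5=4+12=16
r5=16+9=25
r5=25&12=8
r1=3-1=2
CMP r1, #0  (cmp 2,0)
BGT again: taken
r5=8+12=20
r5=20+9=29
r5=29&12=12
r1=2-1=1
CMP r1, #0  (cmp 1,0)
BGT again: taken
r5=12+12=24
r5=24+9=33
r5=33&12=0
r1=1-1=0
CMP r1, #0  (cmp 0,0)
BGT again: not taken
halt.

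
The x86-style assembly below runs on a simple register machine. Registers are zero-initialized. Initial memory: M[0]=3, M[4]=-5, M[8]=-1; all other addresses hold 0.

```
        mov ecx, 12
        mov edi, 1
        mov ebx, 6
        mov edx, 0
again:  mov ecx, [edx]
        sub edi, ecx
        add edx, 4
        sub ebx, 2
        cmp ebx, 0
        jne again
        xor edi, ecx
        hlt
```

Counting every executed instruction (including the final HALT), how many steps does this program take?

24

mov ecx, 12 → ecx=12
mov edi, 1 → edi=1
mov ebx, 6 → ebx=6
mov edx, 0 → edx=0
mov ecx, [edx] → ecx=M[0]=3
sub edi, ecx → edi=1-3=-2
add edx, 4 → edx=0+4=4
sub ebx, 2 → ebx=6-2=4
cmp ebx, 0  (cmp 4,0)
jne again: taken
mov ecx, [edx] → ecx=M[4]=-5
sub edi, ecx → edi=(-2)-(-5)=3
add edx, 4 → edx=4+4=8
sub ebx, 2 → ebx=4-2=2
cmp ebx, 0  (cmp 2,0)
jne again: taken
mov ecx, [edx] → ecx=M[8]=-1
sub edi, ecx → edi=3-(-1)=4
add edx, 4 → edx=8+4=12
sub ebx, 2 → ebx=2-2=0
cmp ebx, 0  (cmp 0,0)
jne again: not taken
xor edi, ecx → edi=4^(-1)=-5
halt.
Total executed instructions: 24.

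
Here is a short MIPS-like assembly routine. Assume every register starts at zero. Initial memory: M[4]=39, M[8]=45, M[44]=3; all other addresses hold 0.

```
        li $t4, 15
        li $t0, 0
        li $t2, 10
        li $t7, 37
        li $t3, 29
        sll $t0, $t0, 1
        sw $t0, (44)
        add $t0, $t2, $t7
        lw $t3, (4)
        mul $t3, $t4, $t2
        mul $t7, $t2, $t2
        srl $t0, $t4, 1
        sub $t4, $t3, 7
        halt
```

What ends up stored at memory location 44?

0

$t4=15
$t0=0
$t2=10
$t7=37
$t3=29
$t0=0<<1=0
sw $t0, (44) → M[44]=0
$t0=10+37=47
$t3=M[4]=39
$t3=15*10=150
$t7=10*10=100
$t0=15>>1=7
$t4=150-7=143
halt.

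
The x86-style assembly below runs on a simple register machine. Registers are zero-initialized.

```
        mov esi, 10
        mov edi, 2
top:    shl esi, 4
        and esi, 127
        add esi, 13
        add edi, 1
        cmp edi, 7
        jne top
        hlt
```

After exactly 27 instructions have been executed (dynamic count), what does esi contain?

1488

esi=10
edi=2
esi=10<<4=160
esi=160&127=32
esi=32+13=45
edi=2+1=3
cmp edi, 7  (cmp 3,7)
jne top: taken
esi=45<<4=720
esi=720&127=80
esi=80+13=93
edi=3+1=4
cmp edi, 7  (cmp 4,7)
jne top: taken
esi=93<<4=1488
esi=1488&127=80
esi=80+13=93
edi=4+1=5
cmp edi, 7  (cmp 5,7)
jne top: taken
esi=93<<4=1488
esi=1488&127=80
esi=80+13=93
edi=5+1=6
cmp edi, 7  (cmp 6,7)
jne top: taken
esi=93<<4=1488
After step 27: esi = 1488.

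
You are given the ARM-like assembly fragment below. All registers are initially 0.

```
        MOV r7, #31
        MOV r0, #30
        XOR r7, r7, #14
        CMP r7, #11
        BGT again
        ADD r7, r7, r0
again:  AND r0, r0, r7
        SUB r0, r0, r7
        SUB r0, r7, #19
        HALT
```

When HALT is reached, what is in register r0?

-2

r7=31
r0=30
r7=31^14=17
CMP r7, #11  (cmp 17,11)
BGT again: taken
r0=30&17=16
r0=16-17=-1
r0=17-19=-2
halt.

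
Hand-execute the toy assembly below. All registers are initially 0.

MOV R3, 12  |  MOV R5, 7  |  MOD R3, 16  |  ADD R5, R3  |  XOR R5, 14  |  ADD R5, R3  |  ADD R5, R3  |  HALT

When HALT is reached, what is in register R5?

53

after MOV R3, 12: R3=12
after MOV R5, 7: R5=7
after MOD R3, 16: R3=12%16=12
after ADD R5, R3: R5=7+12=19
after XOR R5, 14: R5=19^14=29
after ADD R5, R3: R5=29+12=41
after ADD R5, R3: R5=41+12=53
halt.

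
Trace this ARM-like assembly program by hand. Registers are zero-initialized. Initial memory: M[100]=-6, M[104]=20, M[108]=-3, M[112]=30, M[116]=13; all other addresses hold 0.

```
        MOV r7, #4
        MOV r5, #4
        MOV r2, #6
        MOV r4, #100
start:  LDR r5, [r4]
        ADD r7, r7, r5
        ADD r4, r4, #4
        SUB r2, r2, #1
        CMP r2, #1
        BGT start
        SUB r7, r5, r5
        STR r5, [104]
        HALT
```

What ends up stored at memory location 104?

MOV r7, #4 → r7=4
MOV r5, #4 → r5=4
MOV r2, #6 → r2=6
MOV r4, #100 → r4=100
LDR r5, [r4] → r5=M[100]=-6
ADD r7, r7, r5 → r7=4+(-6)=-2
ADD r4, r4, #4 → r4=100+4=104
SUB r2, r2, #1 → r2=6-1=5
CMP r2, #1  (cmp 5,1)
BGT start: taken
LDR r5, [r4] → r5=M[104]=20
ADD r7, r7, r5 → r7=(-2)+20=18
ADD r4, r4, #4 → r4=104+4=108
SUB r2, r2, #1 → r2=5-1=4
CMP r2, #1  (cmp 4,1)
BGT start: taken
LDR r5, [r4] → r5=M[108]=-3
ADD r7, r7, r5 → r7=18+(-3)=15
ADD r4, r4, #4 → r4=108+4=112
SUB r2, r2, #1 → r2=4-1=3
CMP r2, #1  (cmp 3,1)
BGT start: taken
LDR r5, [r4] → r5=M[112]=30
ADD r7, r7, r5 → r7=15+30=45
ADD r4, r4, #4 → r4=112+4=116
SUB r2, r2, #1 → r2=3-1=2
CMP r2, #1  (cmp 2,1)
BGT start: taken
LDR r5, [r4] → r5=M[116]=13
ADD r7, r7, r5 → r7=45+13=58
ADD r4, r4, #4 → r4=116+4=120
SUB r2, r2, #1 → r2=2-1=1
CMP r2, #1  (cmp 1,1)
BGT start: not taken
SUB r7, r5, r5 → r7=13-13=0
STR r5, [104] → M[104]=13
halt.

13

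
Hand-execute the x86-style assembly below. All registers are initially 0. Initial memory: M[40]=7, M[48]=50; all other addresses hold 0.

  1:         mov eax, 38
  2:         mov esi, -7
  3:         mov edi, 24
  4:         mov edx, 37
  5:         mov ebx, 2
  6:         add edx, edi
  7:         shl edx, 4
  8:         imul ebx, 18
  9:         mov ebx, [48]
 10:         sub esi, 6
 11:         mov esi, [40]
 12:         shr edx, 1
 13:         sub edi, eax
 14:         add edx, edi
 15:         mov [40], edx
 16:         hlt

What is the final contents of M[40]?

474

mov eax, 38 → eax=38
mov esi, -7 → esi=-7
mov edi, 24 → edi=24
mov edx, 37 → edx=37
mov ebx, 2 → ebx=2
add edx, edi → edx=37+24=61
shl edx, 4 → edx=61<<4=976
imul ebx, 18 → ebx=2*18=36
mov ebx, [48] → ebx=M[48]=50
sub esi, 6 → esi=(-7)-6=-13
mov esi, [40] → esi=M[40]=7
shr edx, 1 → edx=976>>1=488
sub edi, eax → edi=24-38=-14
add edx, edi → edx=488+(-14)=474
mov [40], edx → M[40]=474
halt.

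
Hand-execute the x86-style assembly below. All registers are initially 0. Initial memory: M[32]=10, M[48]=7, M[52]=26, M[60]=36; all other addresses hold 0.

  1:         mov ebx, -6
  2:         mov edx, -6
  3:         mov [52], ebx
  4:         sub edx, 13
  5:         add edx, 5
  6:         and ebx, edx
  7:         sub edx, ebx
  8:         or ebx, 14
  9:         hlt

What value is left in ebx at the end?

-2

after mov ebx, -6: ebx=-6
after mov edx, -6: edx=-6
mov [52], ebx → M[52]=-6
after sub edx, 13: edx=(-6)-13=-19
after add edx, 5: edx=(-19)+5=-14
after and ebx, edx: ebx=(-6)&(-14)=-14
after sub edx, ebx: edx=(-14)-(-14)=0
after or ebx, 14: ebx=(-14)|14=-2
halt.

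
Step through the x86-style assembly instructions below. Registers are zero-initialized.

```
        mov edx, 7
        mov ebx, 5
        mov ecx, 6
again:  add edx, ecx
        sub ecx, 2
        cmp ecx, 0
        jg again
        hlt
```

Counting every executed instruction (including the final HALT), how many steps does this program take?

16

edx=7
ebx=5
ecx=6
edx=7+6=13
ecx=6-2=4
cmp ecx, 0  (cmp 4,0)
jg again: taken
edx=13+4=17
ecx=4-2=2
cmp ecx, 0  (cmp 2,0)
jg again: taken
edx=17+2=19
ecx=2-2=0
cmp ecx, 0  (cmp 0,0)
jg again: not taken
halt.
Total executed instructions: 16.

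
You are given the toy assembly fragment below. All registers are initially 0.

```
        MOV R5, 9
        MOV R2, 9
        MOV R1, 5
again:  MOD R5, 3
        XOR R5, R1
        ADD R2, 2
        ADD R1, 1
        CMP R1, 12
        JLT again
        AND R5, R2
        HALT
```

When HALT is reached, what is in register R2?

R5=9
R2=9
R1=5
R5=9%3=0
R5=0^5=5
R2=9+2=11
R1=5+1=6
CMP R1, 12  (cmp 6,12)
JLT again: taken
R5=5%3=2
R5=2^6=4
R2=11+2=13
R1=6+1=7
CMP R1, 12  (cmp 7,12)
JLT again: taken
R5=4%3=1
R5=1^7=6
R2=13+2=15
R1=7+1=8
CMP R1, 12  (cmp 8,12)
JLT again: taken
R5=6%3=0
R5=0^8=8
R2=15+2=17
R1=8+1=9
CMP R1, 12  (cmp 9,12)
JLT again: taken
R5=8%3=2
R5=2^9=11
R2=17+2=19
R1=9+1=10
CMP R1, 12  (cmp 10,12)
JLT again: taken
R5=11%3=2
R5=2^10=8
R2=19+2=21
R1=10+1=11
CMP R1, 12  (cmp 11,12)
JLT again: taken
R5=8%3=2
R5=2^11=9
R2=21+2=23
R1=11+1=12
CMP R1, 12  (cmp 12,12)
JLT again: not taken
R5=9&23=1
halt.

23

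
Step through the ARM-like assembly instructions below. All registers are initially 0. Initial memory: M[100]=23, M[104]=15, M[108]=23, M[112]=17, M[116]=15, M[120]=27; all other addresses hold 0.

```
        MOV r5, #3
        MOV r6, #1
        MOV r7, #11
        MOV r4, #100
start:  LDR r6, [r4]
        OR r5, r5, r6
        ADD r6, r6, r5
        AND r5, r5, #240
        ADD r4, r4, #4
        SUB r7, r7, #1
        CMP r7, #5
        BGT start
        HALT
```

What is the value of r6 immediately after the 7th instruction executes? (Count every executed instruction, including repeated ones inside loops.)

46

MOV r5, #3 → r5=3
MOV r6, #1 → r6=1
MOV r7, #11 → r7=11
MOV r4, #100 → r4=100
LDR r6, [r4] → r6=M[100]=23
OR r5, r5, r6 → r5=3|23=23
ADD r6, r6, r5 → r6=23+23=46
After step 7: r6 = 46.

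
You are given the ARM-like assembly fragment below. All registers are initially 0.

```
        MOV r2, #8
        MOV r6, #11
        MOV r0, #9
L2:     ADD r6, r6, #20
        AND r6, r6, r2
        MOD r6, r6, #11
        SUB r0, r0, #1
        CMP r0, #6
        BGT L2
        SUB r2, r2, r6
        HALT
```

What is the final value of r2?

after MOV r2, #8: r2=8
after MOV r6, #11: r6=11
after MOV r0, #9: r0=9
after ADD r6, r6, #20: r6=11+20=31
after AND r6, r6, r2: r6=31&8=8
after MOD r6, r6, #11: r6=8%11=8
after SUB r0, r0, #1: r0=9-1=8
CMP r0, #6  (cmp 8,6)
BGT L2: taken
after ADD r6, r6, #20: r6=8+20=28
after AND r6, r6, r2: r6=28&8=8
after MOD r6, r6, #11: r6=8%11=8
after SUB r0, r0, #1: r0=8-1=7
CMP r0, #6  (cmp 7,6)
BGT L2: taken
after ADD r6, r6, #20: r6=8+20=28
after AND r6, r6, r2: r6=28&8=8
after MOD r6, r6, #11: r6=8%11=8
after SUB r0, r0, #1: r0=7-1=6
CMP r0, #6  (cmp 6,6)
BGT L2: not taken
after SUB r2, r2, r6: r2=8-8=0
halt.

0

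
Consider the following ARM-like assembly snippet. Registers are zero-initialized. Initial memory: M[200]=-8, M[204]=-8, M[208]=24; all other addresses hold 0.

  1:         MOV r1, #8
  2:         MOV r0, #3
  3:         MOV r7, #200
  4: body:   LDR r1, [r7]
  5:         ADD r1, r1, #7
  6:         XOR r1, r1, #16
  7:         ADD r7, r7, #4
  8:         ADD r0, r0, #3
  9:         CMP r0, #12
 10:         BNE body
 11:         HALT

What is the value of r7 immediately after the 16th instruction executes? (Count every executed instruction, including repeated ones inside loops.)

208

MOV r1, #8 → r1=8
MOV r0, #3 → r0=3
MOV r7, #200 → r7=200
LDR r1, [r7] → r1=M[200]=-8
ADD r1, r1, #7 → r1=(-8)+7=-1
XOR r1, r1, #16 → r1=(-1)^16=-17
ADD r7, r7, #4 → r7=200+4=204
ADD r0, r0, #3 → r0=3+3=6
CMP r0, #12  (cmp 6,12)
BNE body: taken
LDR r1, [r7] → r1=M[204]=-8
ADD r1, r1, #7 → r1=(-8)+7=-1
XOR r1, r1, #16 → r1=(-1)^16=-17
ADD r7, r7, #4 → r7=204+4=208
ADD r0, r0, #3 → r0=6+3=9
CMP r0, #12  (cmp 9,12)
After step 16: r7 = 208.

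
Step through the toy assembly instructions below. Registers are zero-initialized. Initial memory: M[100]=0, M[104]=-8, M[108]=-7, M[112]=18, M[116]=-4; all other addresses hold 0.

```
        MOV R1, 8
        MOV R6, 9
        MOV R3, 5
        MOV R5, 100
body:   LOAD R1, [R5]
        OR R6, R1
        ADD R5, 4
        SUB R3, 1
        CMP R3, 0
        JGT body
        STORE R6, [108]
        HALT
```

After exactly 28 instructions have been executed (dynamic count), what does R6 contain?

R1=8
R6=9
R3=5
R5=100
R1=M[100]=0
R6=9|0=9
R5=100+4=104
R3=5-1=4
CMP R3, 0  (cmp 4,0)
JGT body: taken
R1=M[104]=-8
R6=9|(-8)=-7
R5=104+4=108
R3=4-1=3
CMP R3, 0  (cmp 3,0)
JGT body: taken
R1=M[108]=-7
R6=(-7)|(-7)=-7
R5=108+4=112
R3=3-1=2
CMP R3, 0  (cmp 2,0)
JGT body: taken
R1=M[112]=18
R6=(-7)|18=-5
R5=112+4=116
R3=2-1=1
CMP R3, 0  (cmp 1,0)
JGT body: taken
After step 28: R6 = -5.

-5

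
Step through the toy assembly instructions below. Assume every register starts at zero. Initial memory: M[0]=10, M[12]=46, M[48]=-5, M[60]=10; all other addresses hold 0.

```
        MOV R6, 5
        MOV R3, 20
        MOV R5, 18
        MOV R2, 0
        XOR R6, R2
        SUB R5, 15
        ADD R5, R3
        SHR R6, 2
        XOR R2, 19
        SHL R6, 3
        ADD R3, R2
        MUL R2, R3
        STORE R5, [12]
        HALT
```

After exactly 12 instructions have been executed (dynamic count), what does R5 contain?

23

after MOV R6, 5: R6=5
after MOV R3, 20: R3=20
after MOV R5, 18: R5=18
after MOV R2, 0: R2=0
after XOR R6, R2: R6=5^0=5
after SUB R5, 15: R5=18-15=3
after ADD R5, R3: R5=3+20=23
after SHR R6, 2: R6=5>>2=1
after XOR R2, 19: R2=0^19=19
after SHL R6, 3: R6=1<<3=8
after ADD R3, R2: R3=20+19=39
after MUL R2, R3: R2=19*39=741
After step 12: R5 = 23.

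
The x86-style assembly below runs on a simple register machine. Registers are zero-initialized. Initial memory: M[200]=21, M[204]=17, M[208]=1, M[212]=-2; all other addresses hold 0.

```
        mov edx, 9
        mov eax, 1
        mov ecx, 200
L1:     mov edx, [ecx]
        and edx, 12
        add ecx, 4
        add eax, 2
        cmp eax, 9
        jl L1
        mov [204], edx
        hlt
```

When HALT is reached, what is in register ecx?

216

after mov edx, 9: edx=9
after mov eax, 1: eax=1
after mov ecx, 200: ecx=200
after mov edx, [ecx]: edx=M[200]=21
after and edx, 12: edx=21&12=4
after add ecx, 4: ecx=200+4=204
after add eax, 2: eax=1+2=3
cmp eax, 9  (cmp 3,9)
jl L1: taken
after mov edx, [ecx]: edx=M[204]=17
after and edx, 12: edx=17&12=0
after add ecx, 4: ecx=204+4=208
after add eax, 2: eax=3+2=5
cmp eax, 9  (cmp 5,9)
jl L1: taken
after mov edx, [ecx]: edx=M[208]=1
after and edx, 12: edx=1&12=0
after add ecx, 4: ecx=208+4=212
after add eax, 2: eax=5+2=7
cmp eax, 9  (cmp 7,9)
jl L1: taken
after mov edx, [ecx]: edx=M[212]=-2
after and edx, 12: edx=(-2)&12=12
after add ecx, 4: ecx=212+4=216
after add eax, 2: eax=7+2=9
cmp eax, 9  (cmp 9,9)
jl L1: not taken
mov [204], edx → M[204]=12
halt.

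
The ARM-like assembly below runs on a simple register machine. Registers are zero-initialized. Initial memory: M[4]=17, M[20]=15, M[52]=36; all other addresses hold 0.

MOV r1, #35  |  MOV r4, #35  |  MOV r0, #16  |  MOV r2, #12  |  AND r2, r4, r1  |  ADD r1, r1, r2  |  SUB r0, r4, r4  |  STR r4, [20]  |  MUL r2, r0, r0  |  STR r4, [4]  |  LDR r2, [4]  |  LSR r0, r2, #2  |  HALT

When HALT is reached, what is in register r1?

after MOV r1, #35: r1=35
after MOV r4, #35: r4=35
after MOV r0, #16: r0=16
after MOV r2, #12: r2=12
after AND r2, r4, r1: r2=35&35=35
after ADD r1, r1, r2: r1=35+35=70
after SUB r0, r4, r4: r0=35-35=0
STR r4, [20] → M[20]=35
after MUL r2, r0, r0: r2=0*0=0
STR r4, [4] → M[4]=35
after LDR r2, [4]: r2=M[4]=35
after LSR r0, r2, #2: r0=35>>2=8
halt.

70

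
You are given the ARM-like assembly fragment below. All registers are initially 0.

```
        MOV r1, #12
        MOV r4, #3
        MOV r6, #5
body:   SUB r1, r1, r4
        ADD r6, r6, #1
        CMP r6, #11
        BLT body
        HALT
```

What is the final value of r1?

-6

r1=12
r4=3
r6=5
r1=12-3=9
r6=5+1=6
CMP r6, #11  (cmp 6,11)
BLT body: taken
r1=9-3=6
r6=6+1=7
CMP r6, #11  (cmp 7,11)
BLT body: taken
r1=6-3=3
r6=7+1=8
CMP r6, #11  (cmp 8,11)
BLT body: taken
r1=3-3=0
r6=8+1=9
CMP r6, #11  (cmp 9,11)
BLT body: taken
r1=0-3=-3
r6=9+1=10
CMP r6, #11  (cmp 10,11)
BLT body: taken
r1=(-3)-3=-6
r6=10+1=11
CMP r6, #11  (cmp 11,11)
BLT body: not taken
halt.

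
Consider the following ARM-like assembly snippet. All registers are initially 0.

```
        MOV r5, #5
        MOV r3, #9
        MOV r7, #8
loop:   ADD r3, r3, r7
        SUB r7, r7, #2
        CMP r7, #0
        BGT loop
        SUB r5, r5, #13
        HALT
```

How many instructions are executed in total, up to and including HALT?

MOV r5, #5 → r5=5
MOV r3, #9 → r3=9
MOV r7, #8 → r7=8
ADD r3, r3, r7 → r3=9+8=17
SUB r7, r7, #2 → r7=8-2=6
CMP r7, #0  (cmp 6,0)
BGT loop: taken
ADD r3, r3, r7 → r3=17+6=23
SUB r7, r7, #2 → r7=6-2=4
CMP r7, #0  (cmp 4,0)
BGT loop: taken
ADD r3, r3, r7 → r3=23+4=27
SUB r7, r7, #2 → r7=4-2=2
CMP r7, #0  (cmp 2,0)
BGT loop: taken
ADD r3, r3, r7 → r3=27+2=29
SUB r7, r7, #2 → r7=2-2=0
CMP r7, #0  (cmp 0,0)
BGT loop: not taken
SUB r5, r5, #13 → r5=5-13=-8
halt.
Total executed instructions: 21.

21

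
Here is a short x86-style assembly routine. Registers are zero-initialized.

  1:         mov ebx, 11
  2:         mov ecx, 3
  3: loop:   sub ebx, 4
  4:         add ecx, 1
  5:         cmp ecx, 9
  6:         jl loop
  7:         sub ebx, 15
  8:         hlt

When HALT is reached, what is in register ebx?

after mov ebx, 11: ebx=11
after mov ecx, 3: ecx=3
after sub ebx, 4: ebx=11-4=7
after add ecx, 1: ecx=3+1=4
cmp ecx, 9  (cmp 4,9)
jl loop: taken
after sub ebx, 4: ebx=7-4=3
after add ecx, 1: ecx=4+1=5
cmp ecx, 9  (cmp 5,9)
jl loop: taken
after sub ebx, 4: ebx=3-4=-1
after add ecx, 1: ecx=5+1=6
cmp ecx, 9  (cmp 6,9)
jl loop: taken
after sub ebx, 4: ebx=(-1)-4=-5
after add ecx, 1: ecx=6+1=7
cmp ecx, 9  (cmp 7,9)
jl loop: taken
after sub ebx, 4: ebx=(-5)-4=-9
after add ecx, 1: ecx=7+1=8
cmp ecx, 9  (cmp 8,9)
jl loop: taken
after sub ebx, 4: ebx=(-9)-4=-13
after add ecx, 1: ecx=8+1=9
cmp ecx, 9  (cmp 9,9)
jl loop: not taken
after sub ebx, 15: ebx=(-13)-15=-28
halt.

-28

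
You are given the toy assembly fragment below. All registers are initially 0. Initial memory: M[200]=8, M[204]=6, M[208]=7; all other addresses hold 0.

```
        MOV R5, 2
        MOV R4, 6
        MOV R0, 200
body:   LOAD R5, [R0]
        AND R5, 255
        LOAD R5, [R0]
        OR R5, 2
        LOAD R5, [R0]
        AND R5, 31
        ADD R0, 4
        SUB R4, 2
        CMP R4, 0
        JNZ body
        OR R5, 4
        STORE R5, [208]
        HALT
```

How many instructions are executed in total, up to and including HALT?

MOV R5, 2 → R5=2
MOV R4, 6 → R4=6
MOV R0, 200 → R0=200
LOAD R5, [R0] → R5=M[200]=8
AND R5, 255 → R5=8&255=8
LOAD R5, [R0] → R5=M[200]=8
OR R5, 2 → R5=8|2=10
LOAD R5, [R0] → R5=M[200]=8
AND R5, 31 → R5=8&31=8
ADD R0, 4 → R0=200+4=204
SUB R4, 2 → R4=6-2=4
CMP R4, 0  (cmp 4,0)
JNZ body: taken
LOAD R5, [R0] → R5=M[204]=6
AND R5, 255 → R5=6&255=6
LOAD R5, [R0] → R5=M[204]=6
OR R5, 2 → R5=6|2=6
LOAD R5, [R0] → R5=M[204]=6
AND R5, 31 → R5=6&31=6
ADD R0, 4 → R0=204+4=208
SUB R4, 2 → R4=4-2=2
CMP R4, 0  (cmp 2,0)
JNZ body: taken
LOAD R5, [R0] → R5=M[208]=7
AND R5, 255 → R5=7&255=7
LOAD R5, [R0] → R5=M[208]=7
OR R5, 2 → R5=7|2=7
LOAD R5, [R0] → R5=M[208]=7
AND R5, 31 → R5=7&31=7
ADD R0, 4 → R0=208+4=212
SUB R4, 2 → R4=2-2=0
CMP R4, 0  (cmp 0,0)
JNZ body: not taken
OR R5, 4 → R5=7|4=7
STORE R5, [208] → M[208]=7
halt.
Total executed instructions: 36.

36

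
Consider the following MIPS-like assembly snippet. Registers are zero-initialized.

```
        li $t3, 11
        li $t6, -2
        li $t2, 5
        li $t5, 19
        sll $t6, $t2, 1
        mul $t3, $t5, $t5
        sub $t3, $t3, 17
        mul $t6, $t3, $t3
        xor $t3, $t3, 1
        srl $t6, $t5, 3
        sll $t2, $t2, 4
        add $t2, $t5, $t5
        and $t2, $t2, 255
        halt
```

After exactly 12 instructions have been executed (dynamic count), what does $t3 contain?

345

li $t3, 11 → $t3=11
li $t6, -2 → $t6=-2
li $t2, 5 → $t2=5
li $t5, 19 → $t5=19
sll $t6, $t2, 1 → $t6=5<<1=10
mul $t3, $t5, $t5 → $t3=19*19=361
sub $t3, $t3, 17 → $t3=361-17=344
mul $t6, $t3, $t3 → $t6=344*344=118336
xor $t3, $t3, 1 → $t3=344^1=345
srl $t6, $t5, 3 → $t6=19>>3=2
sll $t2, $t2, 4 → $t2=5<<4=80
add $t2, $t5, $t5 → $t2=19+19=38
After step 12: $t3 = 345.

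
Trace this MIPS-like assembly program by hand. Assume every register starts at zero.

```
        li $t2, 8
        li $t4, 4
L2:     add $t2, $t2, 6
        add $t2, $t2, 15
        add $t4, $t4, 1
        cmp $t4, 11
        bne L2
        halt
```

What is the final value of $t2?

155

after li $t2, 8: $t2=8
after li $t4, 4: $t4=4
after add $t2, $t2, 6: $t2=8+6=14
after add $t2, $t2, 15: $t2=14+15=29
after add $t4, $t4, 1: $t4=4+1=5
cmp $t4, 11  (cmp 5,11)
bne L2: taken
after add $t2, $t2, 6: $t2=29+6=35
after add $t2, $t2, 15: $t2=35+15=50
after add $t4, $t4, 1: $t4=5+1=6
cmp $t4, 11  (cmp 6,11)
bne L2: taken
after add $t2, $t2, 6: $t2=50+6=56
after add $t2, $t2, 15: $t2=56+15=71
after add $t4, $t4, 1: $t4=6+1=7
cmp $t4, 11  (cmp 7,11)
bne L2: taken
after add $t2, $t2, 6: $t2=71+6=77
after add $t2, $t2, 15: $t2=77+15=92
after add $t4, $t4, 1: $t4=7+1=8
cmp $t4, 11  (cmp 8,11)
bne L2: taken
after add $t2, $t2, 6: $t2=92+6=98
after add $t2, $t2, 15: $t2=98+15=113
after add $t4, $t4, 1: $t4=8+1=9
cmp $t4, 11  (cmp 9,11)
bne L2: taken
after add $t2, $t2, 6: $t2=113+6=119
after add $t2, $t2, 15: $t2=119+15=134
after add $t4, $t4, 1: $t4=9+1=10
cmp $t4, 11  (cmp 10,11)
bne L2: taken
after add $t2, $t2, 6: $t2=134+6=140
after add $t2, $t2, 15: $t2=140+15=155
after add $t4, $t4, 1: $t4=10+1=11
cmp $t4, 11  (cmp 11,11)
bne L2: not taken
halt.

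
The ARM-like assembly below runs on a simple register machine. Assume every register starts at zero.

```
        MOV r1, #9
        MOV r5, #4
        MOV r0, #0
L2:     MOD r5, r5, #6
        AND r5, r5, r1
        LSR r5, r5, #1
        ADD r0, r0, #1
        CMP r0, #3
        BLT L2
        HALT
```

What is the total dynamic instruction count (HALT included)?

22

MOV r1, #9 → r1=9
MOV r5, #4 → r5=4
MOV r0, #0 → r0=0
MOD r5, r5, #6 → r5=4%6=4
AND r5, r5, r1 → r5=4&9=0
LSR r5, r5, #1 → r5=0>>1=0
ADD r0, r0, #1 → r0=0+1=1
CMP r0, #3  (cmp 1,3)
BLT L2: taken
MOD r5, r5, #6 → r5=0%6=0
AND r5, r5, r1 → r5=0&9=0
LSR r5, r5, #1 → r5=0>>1=0
ADD r0, r0, #1 → r0=1+1=2
CMP r0, #3  (cmp 2,3)
BLT L2: taken
MOD r5, r5, #6 → r5=0%6=0
AND r5, r5, r1 → r5=0&9=0
LSR r5, r5, #1 → r5=0>>1=0
ADD r0, r0, #1 → r0=2+1=3
CMP r0, #3  (cmp 3,3)
BLT L2: not taken
halt.
Total executed instructions: 22.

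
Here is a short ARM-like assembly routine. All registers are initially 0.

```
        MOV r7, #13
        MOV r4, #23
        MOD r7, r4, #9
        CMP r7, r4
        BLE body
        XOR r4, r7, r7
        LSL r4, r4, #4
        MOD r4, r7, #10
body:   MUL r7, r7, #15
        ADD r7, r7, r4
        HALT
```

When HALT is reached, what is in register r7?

MOV r7, #13 → r7=13
MOV r4, #23 → r4=23
MOD r7, r4, #9 → r7=23%9=5
CMP r7, r4  (cmp 5,23)
BLE body: taken
MUL r7, r7, #15 → r7=5*15=75
ADD r7, r7, r4 → r7=75+23=98
halt.

98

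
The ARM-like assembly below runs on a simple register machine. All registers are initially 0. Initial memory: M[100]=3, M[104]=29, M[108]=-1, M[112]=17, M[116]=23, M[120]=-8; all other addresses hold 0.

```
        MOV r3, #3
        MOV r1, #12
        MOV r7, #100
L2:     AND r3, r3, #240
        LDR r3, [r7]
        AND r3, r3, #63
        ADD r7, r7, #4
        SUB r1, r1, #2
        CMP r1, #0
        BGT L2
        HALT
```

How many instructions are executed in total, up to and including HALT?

r3=3
r1=12
r7=100
r3=3&240=0
r3=M[100]=3
r3=3&63=3
r7=100+4=104
r1=12-2=10
CMP r1, #0  (cmp 10,0)
BGT L2: taken
r3=3&240=0
r3=M[104]=29
r3=29&63=29
r7=104+4=108
r1=10-2=8
CMP r1, #0  (cmp 8,0)
BGT L2: taken
r3=29&240=16
r3=M[108]=-1
r3=(-1)&63=63
r7=108+4=112
r1=8-2=6
CMP r1, #0  (cmp 6,0)
BGT L2: taken
r3=63&240=48
r3=M[112]=17
r3=17&63=17
r7=112+4=116
r1=6-2=4
CMP r1, #0  (cmp 4,0)
BGT L2: taken
r3=17&240=16
r3=M[116]=23
r3=23&63=23
r7=116+4=120
r1=4-2=2
CMP r1, #0  (cmp 2,0)
BGT L2: taken
r3=23&240=16
r3=M[120]=-8
r3=(-8)&63=56
r7=120+4=124
r1=2-2=0
CMP r1, #0  (cmp 0,0)
BGT L2: not taken
halt.
Total executed instructions: 46.

46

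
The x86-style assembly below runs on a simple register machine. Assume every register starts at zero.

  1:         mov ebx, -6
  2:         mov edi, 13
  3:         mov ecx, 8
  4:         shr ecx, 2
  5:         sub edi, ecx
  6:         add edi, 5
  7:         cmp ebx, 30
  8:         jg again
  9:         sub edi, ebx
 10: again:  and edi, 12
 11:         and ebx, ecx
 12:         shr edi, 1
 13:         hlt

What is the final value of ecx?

ebx=-6
edi=13
ecx=8
ecx=8>>2=2
edi=13-2=11
edi=11+5=16
cmp ebx, 30  (cmp -6,30)
jg again: not taken
edi=16-(-6)=22
edi=22&12=4
ebx=(-6)&2=2
edi=4>>1=2
halt.

2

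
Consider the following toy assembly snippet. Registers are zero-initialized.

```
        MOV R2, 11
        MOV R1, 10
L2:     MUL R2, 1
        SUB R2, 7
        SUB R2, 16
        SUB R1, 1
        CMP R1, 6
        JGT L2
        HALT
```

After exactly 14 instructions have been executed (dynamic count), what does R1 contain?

8

MOV R2, 11 → R2=11
MOV R1, 10 → R1=10
MUL R2, 1 → R2=11*1=11
SUB R2, 7 → R2=11-7=4
SUB R2, 16 → R2=4-16=-12
SUB R1, 1 → R1=10-1=9
CMP R1, 6  (cmp 9,6)
JGT L2: taken
MUL R2, 1 → R2=(-12)*1=-12
SUB R2, 7 → R2=(-12)-7=-19
SUB R2, 16 → R2=(-19)-16=-35
SUB R1, 1 → R1=9-1=8
CMP R1, 6  (cmp 8,6)
JGT L2: taken
After step 14: R1 = 8.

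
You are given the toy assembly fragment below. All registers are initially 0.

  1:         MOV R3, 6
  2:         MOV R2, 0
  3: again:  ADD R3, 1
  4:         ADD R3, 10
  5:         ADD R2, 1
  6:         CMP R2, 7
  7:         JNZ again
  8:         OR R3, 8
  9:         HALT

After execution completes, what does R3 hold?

after MOV R3, 6: R3=6
after MOV R2, 0: R2=0
after ADD R3, 1: R3=6+1=7
after ADD R3, 10: R3=7+10=17
after ADD R2, 1: R2=0+1=1
CMP R2, 7  (cmp 1,7)
JNZ again: taken
after ADD R3, 1: R3=17+1=18
after ADD R3, 10: R3=18+10=28
after ADD R2, 1: R2=1+1=2
CMP R2, 7  (cmp 2,7)
JNZ again: taken
after ADD R3, 1: R3=28+1=29
after ADD R3, 10: R3=29+10=39
after ADD R2, 1: R2=2+1=3
CMP R2, 7  (cmp 3,7)
JNZ again: taken
after ADD R3, 1: R3=39+1=40
after ADD R3, 10: R3=40+10=50
after ADD R2, 1: R2=3+1=4
CMP R2, 7  (cmp 4,7)
JNZ again: taken
after ADD R3, 1: R3=50+1=51
after ADD R3, 10: R3=51+10=61
after ADD R2, 1: R2=4+1=5
CMP R2, 7  (cmp 5,7)
JNZ again: taken
after ADD R3, 1: R3=61+1=62
after ADD R3, 10: R3=62+10=72
after ADD R2, 1: R2=5+1=6
CMP R2, 7  (cmp 6,7)
JNZ again: taken
after ADD R3, 1: R3=72+1=73
after ADD R3, 10: R3=73+10=83
after ADD R2, 1: R2=6+1=7
CMP R2, 7  (cmp 7,7)
JNZ again: not taken
after OR R3, 8: R3=83|8=91
halt.

91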